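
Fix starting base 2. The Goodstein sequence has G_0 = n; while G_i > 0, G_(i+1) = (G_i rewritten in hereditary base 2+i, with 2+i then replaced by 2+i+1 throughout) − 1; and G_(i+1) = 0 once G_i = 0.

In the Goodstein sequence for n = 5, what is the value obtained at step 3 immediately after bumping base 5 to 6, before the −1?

776

5 —HB2→ 2^2 + 1 —bump→ 3^3 + 1 = 28 —(−1)→ 27
27 —HB3→ 3^3 —bump→ 4^4 = 256 —(−1)→ 255
255 —HB4→ 3·4^3 + 3·4^2 + 3·4 + 3 —bump→ 3·5^3 + 3·5^2 + 3·5 + 3 = 468 —(−1)→ 467
467 —HB5→ 3·5^3 + 3·5^2 + 3·5 + 2 —bump→ 3·6^3 + 3·6^2 + 3·6 + 2 = 776 —(−1)→ 775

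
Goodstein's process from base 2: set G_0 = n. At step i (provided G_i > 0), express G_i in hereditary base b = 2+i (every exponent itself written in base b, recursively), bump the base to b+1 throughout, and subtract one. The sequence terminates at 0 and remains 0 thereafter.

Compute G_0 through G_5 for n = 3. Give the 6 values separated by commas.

[0] 3 ≡ 2 + 1 (base 2). Lift 3: 4. −1: 3.
[1] 3 ≡ 3 (base 3). Lift 4: 4. −1: 3.
[2] 3 ≡ 3 (base 4). Lift 5: 3. −1: 2.
[3] 2 ≡ 2 (base 5). Lift 6: 2. −1: 1.
[4] 1 ≡ 1 (base 6). Lift 7: 1. −1: 0.

3, 3, 3, 2, 1, 0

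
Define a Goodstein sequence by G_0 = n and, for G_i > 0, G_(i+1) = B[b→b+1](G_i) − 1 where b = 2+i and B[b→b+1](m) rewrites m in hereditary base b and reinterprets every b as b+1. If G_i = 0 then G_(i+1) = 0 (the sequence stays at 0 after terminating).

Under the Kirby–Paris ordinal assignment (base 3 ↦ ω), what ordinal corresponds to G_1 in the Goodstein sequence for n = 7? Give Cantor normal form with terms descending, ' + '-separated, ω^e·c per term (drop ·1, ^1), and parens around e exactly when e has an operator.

ω^ω + ω

step 0: 7 = 2^2 + 2 + 1; sub 3 for 2: 3^3 + 3 + 1; = 31; G_1 = 31−1 = 30
step 1: 30 = 3^3 + 3; sub 4 for 3: 4^4 + 4; = 260; G_2 = 260−1 = 259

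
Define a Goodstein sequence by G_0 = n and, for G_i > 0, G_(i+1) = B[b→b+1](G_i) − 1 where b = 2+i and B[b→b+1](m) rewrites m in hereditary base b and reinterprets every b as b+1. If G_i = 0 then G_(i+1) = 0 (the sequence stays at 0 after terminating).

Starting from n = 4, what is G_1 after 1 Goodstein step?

G_0 = 4. HB_2(4) = 2^2. Bump = 27. G_1 = 26.
G_1 = 26. HB_3(26) = 2·3^2 + 2·3 + 2. Bump = 42. G_2 = 41.

26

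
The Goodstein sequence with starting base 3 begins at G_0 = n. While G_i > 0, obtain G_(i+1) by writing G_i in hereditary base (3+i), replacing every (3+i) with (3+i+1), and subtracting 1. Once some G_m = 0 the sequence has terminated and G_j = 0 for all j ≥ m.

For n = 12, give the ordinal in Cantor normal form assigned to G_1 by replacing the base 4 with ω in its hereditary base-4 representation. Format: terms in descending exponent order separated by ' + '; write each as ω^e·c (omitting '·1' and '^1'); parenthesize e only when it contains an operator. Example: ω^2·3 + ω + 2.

ω^2 + 3

i=0: 12 = 3^2 + 3 (b=3); 3→4: 4^2 + 4 = 20; 20−1 = 19
i=1: 19 = 4^2 + 3 (b=4); 4→5: 5^2 + 3 = 28; 28−1 = 27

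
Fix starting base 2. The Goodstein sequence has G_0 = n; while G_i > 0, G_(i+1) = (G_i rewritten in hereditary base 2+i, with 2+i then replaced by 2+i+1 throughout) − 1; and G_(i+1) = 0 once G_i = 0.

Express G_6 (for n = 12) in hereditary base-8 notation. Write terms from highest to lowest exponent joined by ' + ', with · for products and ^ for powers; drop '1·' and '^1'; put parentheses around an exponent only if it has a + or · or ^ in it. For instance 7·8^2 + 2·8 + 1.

8^(8 + 1) + 2·8^2 + 8 + 3

base 2: 12 = 2^(2 + 1) + 2^2; at 3: 3^(3 + 1) + 3^3 = 108; next = 107
base 3: 107 = 3^(3 + 1) + 2·3^2 + 2·3 + 2; at 4: 4^(4 + 1) + 2·4^2 + 2·4 + 2 = 1066; next = 1065
base 4: 1065 = 4^(4 + 1) + 2·4^2 + 2·4 + 1; at 5: 5^(5 + 1) + 2·5^2 + 2·5 + 1 = 15686; next = 15685
base 5: 15685 = 5^(5 + 1) + 2·5^2 + 2·5; at 6: 6^(6 + 1) + 2·6^2 + 2·6 = 280020; next = 280019
base 6: 280019 = 6^(6 + 1) + 2·6^2 + 6 + 5; at 7: 7^(7 + 1) + 2·7^2 + 7 + 5 = 5764911; next = 5764910
base 7: 5764910 = 7^(7 + 1) + 2·7^2 + 7 + 4; at 8: 8^(8 + 1) + 2·8^2 + 8 + 4 = 134217868; next = 134217867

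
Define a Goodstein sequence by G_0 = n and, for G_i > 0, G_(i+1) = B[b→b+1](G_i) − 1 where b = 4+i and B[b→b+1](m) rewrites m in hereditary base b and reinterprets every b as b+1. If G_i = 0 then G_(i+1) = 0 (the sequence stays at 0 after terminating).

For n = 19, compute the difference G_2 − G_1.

10

19 —HB4→ 4^2 + 3 —bump→ 5^2 + 3 = 28 —(−1)→ 27
27 —HB5→ 5^2 + 2 —bump→ 6^2 + 2 = 38 —(−1)→ 37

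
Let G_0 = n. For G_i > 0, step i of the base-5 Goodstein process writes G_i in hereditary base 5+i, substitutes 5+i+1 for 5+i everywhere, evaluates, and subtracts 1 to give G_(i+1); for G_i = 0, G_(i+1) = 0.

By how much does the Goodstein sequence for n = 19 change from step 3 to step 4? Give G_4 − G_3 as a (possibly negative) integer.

2

i=0: 19 = 3·5 + 4 (b=5); 5→6: 3·6 + 4 = 22; 22−1 = 21
i=1: 21 = 3·6 + 3 (b=6); 6→7: 3·7 + 3 = 24; 24−1 = 23
i=2: 23 = 3·7 + 2 (b=7); 7→8: 3·8 + 2 = 26; 26−1 = 25
i=3: 25 = 3·8 + 1 (b=8); 8→9: 3·9 + 1 = 28; 28−1 = 27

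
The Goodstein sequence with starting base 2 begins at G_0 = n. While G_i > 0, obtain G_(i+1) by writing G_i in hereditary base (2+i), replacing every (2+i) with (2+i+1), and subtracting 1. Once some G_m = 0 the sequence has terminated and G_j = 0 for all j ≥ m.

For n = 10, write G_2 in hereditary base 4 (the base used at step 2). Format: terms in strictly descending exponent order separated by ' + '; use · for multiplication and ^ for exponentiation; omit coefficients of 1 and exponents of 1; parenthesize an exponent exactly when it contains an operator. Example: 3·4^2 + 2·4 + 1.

10 —HB2→ 2^(2 + 1) + 2 —bump→ 3^(3 + 1) + 3 = 84 —(−1)→ 83
83 —HB3→ 3^(3 + 1) + 2 —bump→ 4^(4 + 1) + 2 = 1026 —(−1)→ 1025
1025 —HB4→ 4^(4 + 1) + 1 —bump→ 5^(5 + 1) + 1 = 15626 —(−1)→ 15625

4^(4 + 1) + 1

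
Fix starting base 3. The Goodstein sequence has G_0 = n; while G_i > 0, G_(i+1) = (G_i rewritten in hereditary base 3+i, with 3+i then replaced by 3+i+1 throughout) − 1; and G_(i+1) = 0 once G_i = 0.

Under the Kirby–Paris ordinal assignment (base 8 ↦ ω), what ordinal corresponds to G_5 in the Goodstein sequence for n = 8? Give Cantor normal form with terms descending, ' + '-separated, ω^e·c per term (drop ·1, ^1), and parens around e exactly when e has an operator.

ω + 3

G_0 = 8. HB_3(8) = 2·3 + 2. Bump = 10. G_1 = 9.
G_1 = 9. HB_4(9) = 2·4 + 1. Bump = 11. G_2 = 10.
G_2 = 10. HB_5(10) = 2·5. Bump = 12. G_3 = 11.
G_3 = 11. HB_6(11) = 6 + 5. Bump = 12. G_4 = 11.
G_4 = 11. HB_7(11) = 7 + 4. Bump = 12. G_5 = 11.
G_5 = 11. HB_8(11) = 8 + 3. Bump = 12. G_6 = 11.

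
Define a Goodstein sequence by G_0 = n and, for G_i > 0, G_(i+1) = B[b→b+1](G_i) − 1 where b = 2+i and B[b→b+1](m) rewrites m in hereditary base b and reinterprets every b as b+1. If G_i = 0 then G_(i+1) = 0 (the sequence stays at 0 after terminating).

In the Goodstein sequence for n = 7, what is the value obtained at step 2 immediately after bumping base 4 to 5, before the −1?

base 2: 7 = 2^2 + 2 + 1; at 3: 3^3 + 3 + 1 = 31; next = 30
base 3: 30 = 3^3 + 3; at 4: 4^4 + 4 = 260; next = 259

3128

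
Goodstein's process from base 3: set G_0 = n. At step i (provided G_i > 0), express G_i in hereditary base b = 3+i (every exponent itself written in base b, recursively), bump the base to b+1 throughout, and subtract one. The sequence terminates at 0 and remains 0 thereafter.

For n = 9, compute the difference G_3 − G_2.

[0] 9 ≡ 3^2 (base 3). Lift 4: 16. −1: 15.
[1] 15 ≡ 3·4 + 3 (base 4). Lift 5: 18. −1: 17.
[2] 17 ≡ 3·5 + 2 (base 5). Lift 6: 20. −1: 19.

2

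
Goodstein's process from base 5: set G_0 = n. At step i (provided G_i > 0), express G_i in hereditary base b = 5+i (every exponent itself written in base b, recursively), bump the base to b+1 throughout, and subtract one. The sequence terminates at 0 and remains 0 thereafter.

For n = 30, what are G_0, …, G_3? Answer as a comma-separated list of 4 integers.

30, 41, 53, 67

G_0 = 30. HB_5(30) = 5^2 + 5. Bump = 42. G_1 = 41.
G_1 = 41. HB_6(41) = 6^2 + 5. Bump = 54. G_2 = 53.
G_2 = 53. HB_7(53) = 7^2 + 4. Bump = 68. G_3 = 67.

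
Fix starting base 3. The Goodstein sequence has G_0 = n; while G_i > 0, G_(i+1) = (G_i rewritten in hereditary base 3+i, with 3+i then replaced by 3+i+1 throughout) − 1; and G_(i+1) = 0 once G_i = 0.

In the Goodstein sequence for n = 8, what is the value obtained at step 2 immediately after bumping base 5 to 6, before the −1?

i=0: 8 = 2·3 + 2 (b=3); 3→4: 2·4 + 2 = 10; 10−1 = 9
i=1: 9 = 2·4 + 1 (b=4); 4→5: 2·5 + 1 = 11; 11−1 = 10

12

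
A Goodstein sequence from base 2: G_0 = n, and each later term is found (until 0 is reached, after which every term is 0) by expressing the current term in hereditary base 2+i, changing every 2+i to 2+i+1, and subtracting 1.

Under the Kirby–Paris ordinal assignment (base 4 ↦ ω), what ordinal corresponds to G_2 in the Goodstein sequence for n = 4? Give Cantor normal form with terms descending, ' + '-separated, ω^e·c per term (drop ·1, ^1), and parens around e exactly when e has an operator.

base 2: 4 = 2^2; at 3: 3^3 = 27; next = 26
base 3: 26 = 2·3^2 + 2·3 + 2; at 4: 2·4^2 + 2·4 + 2 = 42; next = 41
base 4: 41 = 2·4^2 + 2·4 + 1; at 5: 2·5^2 + 2·5 + 1 = 61; next = 60

ω^2·2 + ω·2 + 1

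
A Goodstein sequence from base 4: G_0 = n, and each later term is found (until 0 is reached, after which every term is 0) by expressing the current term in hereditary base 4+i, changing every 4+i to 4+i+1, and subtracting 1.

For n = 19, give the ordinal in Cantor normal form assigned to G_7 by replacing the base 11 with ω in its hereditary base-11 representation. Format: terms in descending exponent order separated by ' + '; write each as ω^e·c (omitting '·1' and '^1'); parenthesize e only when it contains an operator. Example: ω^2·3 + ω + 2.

ω·7 + 4

G_0=19  [base 4] 4^2 + 3  →[4↦5]→  5^2 + 3 = 28  −1 ⇒ G_1=27
G_1=27  [base 5] 5^2 + 2  →[5↦6]→  6^2 + 2 = 38  −1 ⇒ G_2=37
G_2=37  [base 6] 6^2 + 1  →[6↦7]→  7^2 + 1 = 50  −1 ⇒ G_3=49
G_3=49  [base 7] 7^2  →[7↦8]→  8^2 = 64  −1 ⇒ G_4=63
G_4=63  [base 8] 7·8 + 7  →[8↦9]→  7·9 + 7 = 70  −1 ⇒ G_5=69
G_5=69  [base 9] 7·9 + 6  →[9↦10]→  7·10 + 6 = 76  −1 ⇒ G_6=75
G_6=75  [base 10] 7·10 + 5  →[10↦11]→  7·11 + 5 = 82  −1 ⇒ G_7=81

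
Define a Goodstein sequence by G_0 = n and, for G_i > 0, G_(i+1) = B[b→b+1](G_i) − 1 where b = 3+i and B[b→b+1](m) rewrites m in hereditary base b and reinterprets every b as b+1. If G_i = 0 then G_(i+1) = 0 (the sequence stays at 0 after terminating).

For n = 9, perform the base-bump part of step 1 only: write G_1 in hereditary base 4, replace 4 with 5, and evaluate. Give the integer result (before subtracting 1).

9 —HB3→ 3^2 —bump→ 4^2 = 16 —(−1)→ 15
15 —HB4→ 3·4 + 3 —bump→ 3·5 + 3 = 18 —(−1)→ 17

18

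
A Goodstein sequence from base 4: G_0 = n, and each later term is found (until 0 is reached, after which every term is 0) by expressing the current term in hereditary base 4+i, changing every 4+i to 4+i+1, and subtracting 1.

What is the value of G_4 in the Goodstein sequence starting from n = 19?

[0] 19 ≡ 4^2 + 3 (base 4). Lift 5: 28. −1: 27.
[1] 27 ≡ 5^2 + 2 (base 5). Lift 6: 38. −1: 37.
[2] 37 ≡ 6^2 + 1 (base 6). Lift 7: 50. −1: 49.
[3] 49 ≡ 7^2 (base 7). Lift 8: 64. −1: 63.
[4] 63 ≡ 7·8 + 7 (base 8). Lift 9: 70. −1: 69.

63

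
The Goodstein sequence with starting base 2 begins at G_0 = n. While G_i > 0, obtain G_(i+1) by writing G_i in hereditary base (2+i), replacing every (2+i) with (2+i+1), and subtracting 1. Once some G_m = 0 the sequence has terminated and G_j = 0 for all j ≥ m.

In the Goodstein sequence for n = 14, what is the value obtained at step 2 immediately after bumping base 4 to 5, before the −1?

i=0: 14 = 2^(2 + 1) + 2^2 + 2 (b=2); 2→3: 3^(3 + 1) + 3^3 + 3 = 111; 111−1 = 110
i=1: 110 = 3^(3 + 1) + 3^3 + 2 (b=3); 3→4: 4^(4 + 1) + 4^4 + 2 = 1282; 1282−1 = 1281
i=2: 1281 = 4^(4 + 1) + 4^4 + 1 (b=4); 4→5: 5^(5 + 1) + 5^5 + 1 = 18751; 18751−1 = 18750

18751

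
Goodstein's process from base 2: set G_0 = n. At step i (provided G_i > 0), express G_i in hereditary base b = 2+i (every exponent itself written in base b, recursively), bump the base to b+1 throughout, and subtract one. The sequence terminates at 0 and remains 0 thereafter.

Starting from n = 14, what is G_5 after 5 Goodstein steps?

5862840

[0] 14 ≡ 2^(2 + 1) + 2^2 + 2 (base 2). Lift 3: 111. −1: 110.
[1] 110 ≡ 3^(3 + 1) + 3^3 + 2 (base 3). Lift 4: 1282. −1: 1281.
[2] 1281 ≡ 4^(4 + 1) + 4^4 + 1 (base 4). Lift 5: 18751. −1: 18750.
[3] 18750 ≡ 5^(5 + 1) + 5^5 (base 5). Lift 6: 326592. −1: 326591.
[4] 326591 ≡ 6^(6 + 1) + 5·6^5 + 5·6^4 + 5·6^3 + 5·6^2 + 5·6 + 5 (base 6). Lift 7: 5862841. −1: 5862840.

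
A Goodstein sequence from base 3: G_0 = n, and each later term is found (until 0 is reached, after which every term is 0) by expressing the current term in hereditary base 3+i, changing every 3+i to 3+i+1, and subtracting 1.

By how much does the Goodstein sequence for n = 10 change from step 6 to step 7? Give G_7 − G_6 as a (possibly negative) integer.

G_0 = 10. HB_3(10) = 3^2 + 1. Bump = 17. G_1 = 16.
G_1 = 16. HB_4(16) = 4^2. Bump = 25. G_2 = 24.
G_2 = 24. HB_5(24) = 4·5 + 4. Bump = 28. G_3 = 27.
G_3 = 27. HB_6(27) = 4·6 + 3. Bump = 31. G_4 = 30.
G_4 = 30. HB_7(30) = 4·7 + 2. Bump = 34. G_5 = 33.
G_5 = 33. HB_8(33) = 4·8 + 1. Bump = 37. G_6 = 36.
G_6 = 36. HB_9(36) = 4·9. Bump = 40. G_7 = 39.

3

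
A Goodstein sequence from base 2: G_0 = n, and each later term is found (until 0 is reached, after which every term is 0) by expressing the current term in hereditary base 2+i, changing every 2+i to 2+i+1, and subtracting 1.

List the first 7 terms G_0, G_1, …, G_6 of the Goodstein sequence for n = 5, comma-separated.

[0] 5 ≡ 2^2 + 1 (base 2). Lift 3: 28. −1: 27.
[1] 27 ≡ 3^3 (base 3). Lift 4: 256. −1: 255.
[2] 255 ≡ 3·4^3 + 3·4^2 + 3·4 + 3 (base 4). Lift 5: 468. −1: 467.
[3] 467 ≡ 3·5^3 + 3·5^2 + 3·5 + 2 (base 5). Lift 6: 776. −1: 775.
[4] 775 ≡ 3·6^3 + 3·6^2 + 3·6 + 1 (base 6). Lift 7: 1198. −1: 1197.
[5] 1197 ≡ 3·7^3 + 3·7^2 + 3·7 (base 7). Lift 8: 1752. −1: 1751.

5, 27, 255, 467, 775, 1197, 1751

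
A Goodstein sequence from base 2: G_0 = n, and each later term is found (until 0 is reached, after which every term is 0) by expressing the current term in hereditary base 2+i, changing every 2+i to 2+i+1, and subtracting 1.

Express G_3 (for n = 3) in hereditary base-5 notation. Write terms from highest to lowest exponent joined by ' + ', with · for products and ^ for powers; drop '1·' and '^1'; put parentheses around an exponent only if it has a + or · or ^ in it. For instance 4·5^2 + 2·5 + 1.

2

base 2: 3 = 2 + 1; at 3: 3 + 1 = 4; next = 3
base 3: 3 = 3; at 4: 4 = 4; next = 3
base 4: 3 = 3; at 5: 3 = 3; next = 2
base 5: 2 = 2; at 6: 2 = 2; next = 1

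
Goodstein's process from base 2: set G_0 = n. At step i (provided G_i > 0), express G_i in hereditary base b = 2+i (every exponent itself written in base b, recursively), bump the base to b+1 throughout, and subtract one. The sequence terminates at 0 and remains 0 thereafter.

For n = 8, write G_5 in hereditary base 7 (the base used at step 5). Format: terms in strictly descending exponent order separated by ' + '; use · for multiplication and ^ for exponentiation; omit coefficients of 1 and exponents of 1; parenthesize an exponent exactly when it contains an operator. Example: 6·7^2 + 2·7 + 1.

G_0=8  [base 2] 2^(2 + 1)  →[2↦3]→  3^(3 + 1) = 81  −1 ⇒ G_1=80
G_1=80  [base 3] 2·3^3 + 2·3^2 + 2·3 + 2  →[3↦4]→  2·4^4 + 2·4^2 + 2·4 + 2 = 554  −1 ⇒ G_2=553
G_2=553  [base 4] 2·4^4 + 2·4^2 + 2·4 + 1  →[4↦5]→  2·5^5 + 2·5^2 + 2·5 + 1 = 6311  −1 ⇒ G_3=6310
G_3=6310  [base 5] 2·5^5 + 2·5^2 + 2·5  →[5↦6]→  2·6^6 + 2·6^2 + 2·6 = 93396  −1 ⇒ G_4=93395
G_4=93395  [base 6] 2·6^6 + 2·6^2 + 6 + 5  →[6↦7]→  2·7^7 + 2·7^2 + 7 + 5 = 1647196  −1 ⇒ G_5=1647195
G_5=1647195  [base 7] 2·7^7 + 2·7^2 + 7 + 4  →[7↦8]→  2·8^8 + 2·8^2 + 8 + 4 = 33554572  −1 ⇒ G_6=33554571

2·7^7 + 2·7^2 + 7 + 4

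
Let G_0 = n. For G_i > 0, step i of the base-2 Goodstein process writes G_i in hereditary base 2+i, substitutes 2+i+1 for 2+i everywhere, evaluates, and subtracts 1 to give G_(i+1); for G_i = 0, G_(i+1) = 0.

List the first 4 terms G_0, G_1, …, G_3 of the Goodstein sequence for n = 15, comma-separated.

i=0: 15 = 2^(2 + 1) + 2^2 + 2 + 1 (b=2); 2→3: 3^(3 + 1) + 3^3 + 3 + 1 = 112; 112−1 = 111
i=1: 111 = 3^(3 + 1) + 3^3 + 3 (b=3); 3→4: 4^(4 + 1) + 4^4 + 4 = 1284; 1284−1 = 1283
i=2: 1283 = 4^(4 + 1) + 4^4 + 3 (b=4); 4→5: 5^(5 + 1) + 5^5 + 3 = 18753; 18753−1 = 18752

15, 111, 1283, 18752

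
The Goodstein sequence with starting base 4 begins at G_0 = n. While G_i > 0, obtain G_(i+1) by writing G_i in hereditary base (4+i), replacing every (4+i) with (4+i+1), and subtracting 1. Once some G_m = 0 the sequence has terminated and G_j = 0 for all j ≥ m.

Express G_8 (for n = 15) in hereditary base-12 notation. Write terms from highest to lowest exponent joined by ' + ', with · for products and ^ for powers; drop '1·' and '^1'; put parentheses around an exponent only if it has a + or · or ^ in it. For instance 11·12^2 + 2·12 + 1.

2·12 + 3

G_0 = 15. HB_4(15) = 3·4 + 3. Bump = 18. G_1 = 17.
G_1 = 17. HB_5(17) = 3·5 + 2. Bump = 20. G_2 = 19.
G_2 = 19. HB_6(19) = 3·6 + 1. Bump = 22. G_3 = 21.
G_3 = 21. HB_7(21) = 3·7. Bump = 24. G_4 = 23.
G_4 = 23. HB_8(23) = 2·8 + 7. Bump = 25. G_5 = 24.
G_5 = 24. HB_9(24) = 2·9 + 6. Bump = 26. G_6 = 25.
G_6 = 25. HB_10(25) = 2·10 + 5. Bump = 27. G_7 = 26.
G_7 = 26. HB_11(26) = 2·11 + 4. Bump = 28. G_8 = 27.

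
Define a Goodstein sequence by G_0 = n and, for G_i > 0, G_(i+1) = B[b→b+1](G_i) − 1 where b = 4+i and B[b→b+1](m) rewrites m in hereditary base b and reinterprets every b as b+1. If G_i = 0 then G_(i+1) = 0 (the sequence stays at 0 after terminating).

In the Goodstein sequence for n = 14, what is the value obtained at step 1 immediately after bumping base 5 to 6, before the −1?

i=0: 14 = 3·4 + 2 (b=4); 4→5: 3·5 + 2 = 17; 17−1 = 16
i=1: 16 = 3·5 + 1 (b=5); 5→6: 3·6 + 1 = 19; 19−1 = 18

19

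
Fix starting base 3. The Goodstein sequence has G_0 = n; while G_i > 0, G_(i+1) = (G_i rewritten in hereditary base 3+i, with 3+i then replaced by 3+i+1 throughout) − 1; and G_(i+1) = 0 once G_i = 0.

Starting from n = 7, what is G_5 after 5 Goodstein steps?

9

G_0=7  [base 3] 2·3 + 1  →[3↦4]→  2·4 + 1 = 9  −1 ⇒ G_1=8
G_1=8  [base 4] 2·4  →[4↦5]→  2·5 = 10  −1 ⇒ G_2=9
G_2=9  [base 5] 5 + 4  →[5↦6]→  6 + 4 = 10  −1 ⇒ G_3=9
G_3=9  [base 6] 6 + 3  →[6↦7]→  7 + 3 = 10  −1 ⇒ G_4=9
G_4=9  [base 7] 7 + 2  →[7↦8]→  8 + 2 = 10  −1 ⇒ G_5=9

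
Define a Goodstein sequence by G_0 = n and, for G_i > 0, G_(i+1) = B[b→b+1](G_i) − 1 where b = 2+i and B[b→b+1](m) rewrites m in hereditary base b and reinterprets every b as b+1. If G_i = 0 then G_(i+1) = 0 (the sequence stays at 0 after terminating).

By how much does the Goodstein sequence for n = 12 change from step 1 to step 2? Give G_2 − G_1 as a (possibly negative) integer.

i=0: 12 = 2^(2 + 1) + 2^2 (b=2); 2→3: 3^(3 + 1) + 3^3 = 108; 108−1 = 107
i=1: 107 = 3^(3 + 1) + 2·3^2 + 2·3 + 2 (b=3); 3→4: 4^(4 + 1) + 2·4^2 + 2·4 + 2 = 1066; 1066−1 = 1065

958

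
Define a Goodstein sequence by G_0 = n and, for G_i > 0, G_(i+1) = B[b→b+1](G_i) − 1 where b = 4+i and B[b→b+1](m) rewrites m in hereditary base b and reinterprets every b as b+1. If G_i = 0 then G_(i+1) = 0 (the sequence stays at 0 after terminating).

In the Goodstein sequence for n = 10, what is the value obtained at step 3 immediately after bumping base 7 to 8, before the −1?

14

[0] 10 ≡ 2·4 + 2 (base 4). Lift 5: 12. −1: 11.
[1] 11 ≡ 2·5 + 1 (base 5). Lift 6: 13. −1: 12.
[2] 12 ≡ 2·6 (base 6). Lift 7: 14. −1: 13.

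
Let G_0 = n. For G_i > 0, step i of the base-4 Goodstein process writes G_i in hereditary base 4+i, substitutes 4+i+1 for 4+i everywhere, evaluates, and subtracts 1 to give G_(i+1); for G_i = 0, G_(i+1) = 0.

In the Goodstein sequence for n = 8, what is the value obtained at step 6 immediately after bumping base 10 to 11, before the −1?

(0) 8|_4 = 2·4 ↦ 2·5|_5 = 10 ⇒ 9
(1) 9|_5 = 5 + 4 ↦ 6 + 4|_6 = 10 ⇒ 9
(2) 9|_6 = 6 + 3 ↦ 7 + 3|_7 = 10 ⇒ 9
(3) 9|_7 = 7 + 2 ↦ 8 + 2|_8 = 10 ⇒ 9
(4) 9|_8 = 8 + 1 ↦ 9 + 1|_9 = 10 ⇒ 9
(5) 9|_9 = 9 ↦ 10|_10 = 10 ⇒ 9
(6) 9|_10 = 9 ↦ 9|_11 = 9 ⇒ 8

9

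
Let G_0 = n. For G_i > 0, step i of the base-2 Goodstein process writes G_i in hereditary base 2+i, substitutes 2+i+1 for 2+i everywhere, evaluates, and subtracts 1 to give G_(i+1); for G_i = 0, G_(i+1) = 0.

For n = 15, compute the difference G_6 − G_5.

step 0: 15 = 2^(2 + 1) + 2^2 + 2 + 1; sub 3 for 2: 3^(3 + 1) + 3^3 + 3 + 1; = 112; G_1 = 112−1 = 111
step 1: 111 = 3^(3 + 1) + 3^3 + 3; sub 4 for 3: 4^(4 + 1) + 4^4 + 4; = 1284; G_2 = 1284−1 = 1283
step 2: 1283 = 4^(4 + 1) + 4^4 + 3; sub 5 for 4: 5^(5 + 1) + 5^5 + 3; = 18753; G_3 = 18753−1 = 18752
step 3: 18752 = 5^(5 + 1) + 5^5 + 2; sub 6 for 5: 6^(6 + 1) + 6^6 + 2; = 326594; G_4 = 326594−1 = 326593
step 4: 326593 = 6^(6 + 1) + 6^6 + 1; sub 7 for 6: 7^(7 + 1) + 7^7 + 1; = 6588345; G_5 = 6588345−1 = 6588344
step 5: 6588344 = 7^(7 + 1) + 7^7; sub 8 for 7: 8^(8 + 1) + 8^8; = 150994944; G_6 = 150994944−1 = 150994943

144406599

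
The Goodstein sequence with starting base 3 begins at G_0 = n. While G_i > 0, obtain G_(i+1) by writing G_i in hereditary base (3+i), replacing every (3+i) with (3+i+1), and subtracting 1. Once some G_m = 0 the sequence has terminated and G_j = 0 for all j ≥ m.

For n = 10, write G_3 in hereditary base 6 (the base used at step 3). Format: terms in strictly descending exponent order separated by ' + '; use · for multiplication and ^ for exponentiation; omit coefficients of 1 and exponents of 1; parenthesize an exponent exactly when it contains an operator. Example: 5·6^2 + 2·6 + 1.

G_0=10  [base 3] 3^2 + 1  →[3↦4]→  4^2 + 1 = 17  −1 ⇒ G_1=16
G_1=16  [base 4] 4^2  →[4↦5]→  5^2 = 25  −1 ⇒ G_2=24
G_2=24  [base 5] 4·5 + 4  →[5↦6]→  4·6 + 4 = 28  −1 ⇒ G_3=27
G_3=27  [base 6] 4·6 + 3  →[6↦7]→  4·7 + 3 = 31  −1 ⇒ G_4=30

4·6 + 3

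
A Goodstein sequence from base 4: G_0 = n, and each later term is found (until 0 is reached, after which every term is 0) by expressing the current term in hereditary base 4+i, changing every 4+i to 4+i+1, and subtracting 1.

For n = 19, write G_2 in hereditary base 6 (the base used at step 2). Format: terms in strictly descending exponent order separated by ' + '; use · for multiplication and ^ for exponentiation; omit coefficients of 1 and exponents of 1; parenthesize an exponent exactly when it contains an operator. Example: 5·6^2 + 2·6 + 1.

6^2 + 1

(0) 19|_4 = 4^2 + 3 ↦ 5^2 + 3|_5 = 28 ⇒ 27
(1) 27|_5 = 5^2 + 2 ↦ 6^2 + 2|_6 = 38 ⇒ 37
(2) 37|_6 = 6^2 + 1 ↦ 7^2 + 1|_7 = 50 ⇒ 49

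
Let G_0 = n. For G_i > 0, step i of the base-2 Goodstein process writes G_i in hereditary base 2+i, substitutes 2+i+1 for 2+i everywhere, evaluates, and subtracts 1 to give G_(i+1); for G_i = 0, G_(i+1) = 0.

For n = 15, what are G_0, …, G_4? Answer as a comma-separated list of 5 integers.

15, 111, 1283, 18752, 326593

i=0: 15 = 2^(2 + 1) + 2^2 + 2 + 1 (b=2); 2→3: 3^(3 + 1) + 3^3 + 3 + 1 = 112; 112−1 = 111
i=1: 111 = 3^(3 + 1) + 3^3 + 3 (b=3); 3→4: 4^(4 + 1) + 4^4 + 4 = 1284; 1284−1 = 1283
i=2: 1283 = 4^(4 + 1) + 4^4 + 3 (b=4); 4→5: 5^(5 + 1) + 5^5 + 3 = 18753; 18753−1 = 18752
i=3: 18752 = 5^(5 + 1) + 5^5 + 2 (b=5); 5→6: 6^(6 + 1) + 6^6 + 2 = 326594; 326594−1 = 326593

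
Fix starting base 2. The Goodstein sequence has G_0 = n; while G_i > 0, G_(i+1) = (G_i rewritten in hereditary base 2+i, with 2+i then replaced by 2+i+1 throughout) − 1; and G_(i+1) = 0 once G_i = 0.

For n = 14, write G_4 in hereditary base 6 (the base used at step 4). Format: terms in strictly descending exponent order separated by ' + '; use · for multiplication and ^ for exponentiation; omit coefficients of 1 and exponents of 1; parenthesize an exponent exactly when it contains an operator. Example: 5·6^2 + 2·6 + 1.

6^(6 + 1) + 5·6^5 + 5·6^4 + 5·6^3 + 5·6^2 + 5·6 + 5

base 2: 14 = 2^(2 + 1) + 2^2 + 2; at 3: 3^(3 + 1) + 3^3 + 3 = 111; next = 110
base 3: 110 = 3^(3 + 1) + 3^3 + 2; at 4: 4^(4 + 1) + 4^4 + 2 = 1282; next = 1281
base 4: 1281 = 4^(4 + 1) + 4^4 + 1; at 5: 5^(5 + 1) + 5^5 + 1 = 18751; next = 18750
base 5: 18750 = 5^(5 + 1) + 5^5; at 6: 6^(6 + 1) + 6^6 = 326592; next = 326591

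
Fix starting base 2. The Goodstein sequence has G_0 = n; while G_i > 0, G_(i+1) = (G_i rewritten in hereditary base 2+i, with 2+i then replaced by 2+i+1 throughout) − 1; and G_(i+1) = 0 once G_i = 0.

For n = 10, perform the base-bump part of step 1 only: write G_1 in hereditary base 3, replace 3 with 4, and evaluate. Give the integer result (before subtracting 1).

G_0 = 10. HB_2(10) = 2^(2 + 1) + 2. Bump = 84. G_1 = 83.
G_1 = 83. HB_3(83) = 3^(3 + 1) + 2. Bump = 1026. G_2 = 1025.

1026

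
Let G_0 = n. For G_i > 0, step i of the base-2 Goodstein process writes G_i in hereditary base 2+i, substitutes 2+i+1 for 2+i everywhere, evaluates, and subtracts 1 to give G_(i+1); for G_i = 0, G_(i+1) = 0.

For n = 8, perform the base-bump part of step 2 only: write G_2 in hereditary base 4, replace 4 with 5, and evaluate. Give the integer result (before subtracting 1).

base 2: 8 = 2^(2 + 1); at 3: 3^(3 + 1) = 81; next = 80
base 3: 80 = 2·3^3 + 2·3^2 + 2·3 + 2; at 4: 2·4^4 + 2·4^2 + 2·4 + 2 = 554; next = 553
base 4: 553 = 2·4^4 + 2·4^2 + 2·4 + 1; at 5: 2·5^5 + 2·5^2 + 2·5 + 1 = 6311; next = 6310

6311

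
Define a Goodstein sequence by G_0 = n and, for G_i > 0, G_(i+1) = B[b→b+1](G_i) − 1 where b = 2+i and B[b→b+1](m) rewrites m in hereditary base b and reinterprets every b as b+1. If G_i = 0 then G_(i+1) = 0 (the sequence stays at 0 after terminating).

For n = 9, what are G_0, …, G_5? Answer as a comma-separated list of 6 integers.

9, 81, 1023, 9842, 140743, 2471826

base 2: 9 = 2^(2 + 1) + 1; at 3: 3^(3 + 1) + 1 = 82; next = 81
base 3: 81 = 3^(3 + 1); at 4: 4^(4 + 1) = 1024; next = 1023
base 4: 1023 = 3·4^4 + 3·4^3 + 3·4^2 + 3·4 + 3; at 5: 3·5^5 + 3·5^3 + 3·5^2 + 3·5 + 3 = 9843; next = 9842
base 5: 9842 = 3·5^5 + 3·5^3 + 3·5^2 + 3·5 + 2; at 6: 3·6^6 + 3·6^3 + 3·6^2 + 3·6 + 2 = 140744; next = 140743
base 6: 140743 = 3·6^6 + 3·6^3 + 3·6^2 + 3·6 + 1; at 7: 3·7^7 + 3·7^3 + 3·7^2 + 3·7 + 1 = 2471827; next = 2471826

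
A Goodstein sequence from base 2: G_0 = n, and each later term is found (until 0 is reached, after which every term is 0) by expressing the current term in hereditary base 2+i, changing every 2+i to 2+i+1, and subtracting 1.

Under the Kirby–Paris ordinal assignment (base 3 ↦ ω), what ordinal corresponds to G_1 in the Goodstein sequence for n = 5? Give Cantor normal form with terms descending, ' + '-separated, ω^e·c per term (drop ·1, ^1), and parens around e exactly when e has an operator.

ω^ω

(0) 5|_2 = 2^2 + 1 ↦ 3^3 + 1|_3 = 28 ⇒ 27
(1) 27|_3 = 3^3 ↦ 4^4|_4 = 256 ⇒ 255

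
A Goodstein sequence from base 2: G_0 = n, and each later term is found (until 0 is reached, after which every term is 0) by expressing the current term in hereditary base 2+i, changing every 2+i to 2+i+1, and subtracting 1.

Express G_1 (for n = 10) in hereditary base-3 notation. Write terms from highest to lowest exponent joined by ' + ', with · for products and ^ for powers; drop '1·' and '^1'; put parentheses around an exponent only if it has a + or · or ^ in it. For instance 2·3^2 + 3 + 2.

3^(3 + 1) + 2

G_0=10  [base 2] 2^(2 + 1) + 2  →[2↦3]→  3^(3 + 1) + 3 = 84  −1 ⇒ G_1=83
G_1=83  [base 3] 3^(3 + 1) + 2  →[3↦4]→  4^(4 + 1) + 2 = 1026  −1 ⇒ G_2=1025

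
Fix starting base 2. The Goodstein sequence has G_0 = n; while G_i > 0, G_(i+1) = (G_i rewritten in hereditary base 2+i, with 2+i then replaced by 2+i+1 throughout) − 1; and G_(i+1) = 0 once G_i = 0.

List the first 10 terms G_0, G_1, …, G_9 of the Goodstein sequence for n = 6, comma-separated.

step 0: 6 = 2^2 + 2; sub 3 for 2: 3^3 + 3; = 30; G_1 = 30−1 = 29
step 1: 29 = 3^3 + 2; sub 4 for 3: 4^4 + 2; = 258; G_2 = 258−1 = 257
step 2: 257 = 4^4 + 1; sub 5 for 4: 5^5 + 1; = 3126; G_3 = 3126−1 = 3125
step 3: 3125 = 5^5; sub 6 for 5: 6^6; = 46656; G_4 = 46656−1 = 46655
step 4: 46655 = 5·6^5 + 5·6^4 + 5·6^3 + 5·6^2 + 5·6 + 5; sub 7 for 6: 5·7^5 + 5·7^4 + 5·7^3 + 5·7^2 + 5·7 + 5; = 98040; G_5 = 98040−1 = 98039
step 5: 98039 = 5·7^5 + 5·7^4 + 5·7^3 + 5·7^2 + 5·7 + 4; sub 8 for 7: 5·8^5 + 5·8^4 + 5·8^3 + 5·8^2 + 5·8 + 4; = 187244; G_6 = 187244−1 = 187243
step 6: 187243 = 5·8^5 + 5·8^4 + 5·8^3 + 5·8^2 + 5·8 + 3; sub 9 for 8: 5·9^5 + 5·9^4 + 5·9^3 + 5·9^2 + 5·9 + 3; = 332148; G_7 = 332148−1 = 332147
step 7: 332147 = 5·9^5 + 5·9^4 + 5·9^3 + 5·9^2 + 5·9 + 2; sub 10 for 9: 5·10^5 + 5·10^4 + 5·10^3 + 5·10^2 + 5·10 + 2; = 555552; G_8 = 555552−1 = 555551
step 8: 555551 = 5·10^5 + 5·10^4 + 5·10^3 + 5·10^2 + 5·10 + 1; sub 11 for 10: 5·11^5 + 5·11^4 + 5·11^3 + 5·11^2 + 5·11 + 1; = 885776; G_9 = 885776−1 = 885775

6, 29, 257, 3125, 46655, 98039, 187243, 332147, 555551, 885775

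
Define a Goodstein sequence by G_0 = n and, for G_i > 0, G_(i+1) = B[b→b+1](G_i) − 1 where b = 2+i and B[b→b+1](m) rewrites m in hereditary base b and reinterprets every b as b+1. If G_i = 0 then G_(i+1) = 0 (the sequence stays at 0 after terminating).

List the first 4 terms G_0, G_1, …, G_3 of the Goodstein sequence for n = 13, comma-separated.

13, 108, 1279, 16092

G_0 = 13. HB_2(13) = 2^(2 + 1) + 2^2 + 1. Bump = 109. G_1 = 108.
G_1 = 108. HB_3(108) = 3^(3 + 1) + 3^3. Bump = 1280. G_2 = 1279.
G_2 = 1279. HB_4(1279) = 4^(4 + 1) + 3·4^3 + 3·4^2 + 3·4 + 3. Bump = 16093. G_3 = 16092.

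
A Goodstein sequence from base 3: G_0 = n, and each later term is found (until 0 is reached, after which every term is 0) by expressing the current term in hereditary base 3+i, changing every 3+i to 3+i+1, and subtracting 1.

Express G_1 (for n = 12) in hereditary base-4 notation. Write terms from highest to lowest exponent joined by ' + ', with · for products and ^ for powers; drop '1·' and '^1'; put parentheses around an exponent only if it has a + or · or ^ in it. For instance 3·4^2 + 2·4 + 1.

4^2 + 3

12 —HB3→ 3^2 + 3 —bump→ 4^2 + 4 = 20 —(−1)→ 19
19 —HB4→ 4^2 + 3 —bump→ 5^2 + 3 = 28 —(−1)→ 27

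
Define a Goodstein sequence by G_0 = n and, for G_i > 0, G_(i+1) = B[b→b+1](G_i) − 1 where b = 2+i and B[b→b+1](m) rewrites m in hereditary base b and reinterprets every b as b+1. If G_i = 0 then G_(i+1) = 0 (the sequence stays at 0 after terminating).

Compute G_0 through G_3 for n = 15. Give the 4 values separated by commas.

(0) 15|_2 = 2^(2 + 1) + 2^2 + 2 + 1 ↦ 3^(3 + 1) + 3^3 + 3 + 1|_3 = 112 ⇒ 111
(1) 111|_3 = 3^(3 + 1) + 3^3 + 3 ↦ 4^(4 + 1) + 4^4 + 4|_4 = 1284 ⇒ 1283
(2) 1283|_4 = 4^(4 + 1) + 4^4 + 3 ↦ 5^(5 + 1) + 5^5 + 3|_5 = 18753 ⇒ 18752

15, 111, 1283, 18752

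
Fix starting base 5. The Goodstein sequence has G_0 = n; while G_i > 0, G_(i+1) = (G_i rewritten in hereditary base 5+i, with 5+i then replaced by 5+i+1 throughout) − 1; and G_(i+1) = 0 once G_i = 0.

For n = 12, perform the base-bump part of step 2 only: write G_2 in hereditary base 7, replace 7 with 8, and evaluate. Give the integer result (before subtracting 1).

16

[0] 12 ≡ 2·5 + 2 (base 5). Lift 6: 14. −1: 13.
[1] 13 ≡ 2·6 + 1 (base 6). Lift 7: 15. −1: 14.
[2] 14 ≡ 2·7 (base 7). Lift 8: 16. −1: 15.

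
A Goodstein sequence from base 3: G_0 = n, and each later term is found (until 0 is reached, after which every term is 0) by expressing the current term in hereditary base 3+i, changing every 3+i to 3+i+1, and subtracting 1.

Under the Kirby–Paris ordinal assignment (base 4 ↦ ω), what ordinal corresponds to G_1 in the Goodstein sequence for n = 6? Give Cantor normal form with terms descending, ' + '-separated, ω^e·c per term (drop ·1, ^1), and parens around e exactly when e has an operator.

ω + 3

i=0: 6 = 2·3 (b=3); 3→4: 2·4 = 8; 8−1 = 7
i=1: 7 = 4 + 3 (b=4); 4→5: 5 + 3 = 8; 8−1 = 7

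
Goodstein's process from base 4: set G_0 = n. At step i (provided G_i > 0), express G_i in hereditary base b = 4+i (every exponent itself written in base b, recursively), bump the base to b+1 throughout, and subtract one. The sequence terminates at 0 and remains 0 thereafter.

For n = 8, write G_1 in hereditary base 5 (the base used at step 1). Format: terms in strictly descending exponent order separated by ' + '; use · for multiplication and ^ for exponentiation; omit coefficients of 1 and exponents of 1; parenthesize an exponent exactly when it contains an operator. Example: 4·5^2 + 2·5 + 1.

5 + 4

(0) 8|_4 = 2·4 ↦ 2·5|_5 = 10 ⇒ 9
(1) 9|_5 = 5 + 4 ↦ 6 + 4|_6 = 10 ⇒ 9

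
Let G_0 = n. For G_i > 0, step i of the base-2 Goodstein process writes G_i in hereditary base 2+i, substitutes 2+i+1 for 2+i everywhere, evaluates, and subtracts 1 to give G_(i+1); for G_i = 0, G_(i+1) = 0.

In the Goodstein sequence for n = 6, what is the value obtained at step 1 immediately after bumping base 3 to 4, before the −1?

base 2: 6 = 2^2 + 2; at 3: 3^3 + 3 = 30; next = 29
base 3: 29 = 3^3 + 2; at 4: 4^4 + 2 = 258; next = 257

258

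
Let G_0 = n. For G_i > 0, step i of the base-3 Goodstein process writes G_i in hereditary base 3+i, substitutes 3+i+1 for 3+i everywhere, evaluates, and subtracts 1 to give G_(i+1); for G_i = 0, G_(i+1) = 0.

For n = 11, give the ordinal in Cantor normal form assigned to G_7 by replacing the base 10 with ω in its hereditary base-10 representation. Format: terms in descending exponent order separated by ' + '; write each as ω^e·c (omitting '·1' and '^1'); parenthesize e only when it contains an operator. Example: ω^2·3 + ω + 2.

ω·5 + 1

(0) 11|_3 = 3^2 + 2 ↦ 4^2 + 2|_4 = 18 ⇒ 17
(1) 17|_4 = 4^2 + 1 ↦ 5^2 + 1|_5 = 26 ⇒ 25
(2) 25|_5 = 5^2 ↦ 6^2|_6 = 36 ⇒ 35
(3) 35|_6 = 5·6 + 5 ↦ 5·7 + 5|_7 = 40 ⇒ 39
(4) 39|_7 = 5·7 + 4 ↦ 5·8 + 4|_8 = 44 ⇒ 43
(5) 43|_8 = 5·8 + 3 ↦ 5·9 + 3|_9 = 48 ⇒ 47
(6) 47|_9 = 5·9 + 2 ↦ 5·10 + 2|_10 = 52 ⇒ 51
(7) 51|_10 = 5·10 + 1 ↦ 5·11 + 1|_11 = 56 ⇒ 55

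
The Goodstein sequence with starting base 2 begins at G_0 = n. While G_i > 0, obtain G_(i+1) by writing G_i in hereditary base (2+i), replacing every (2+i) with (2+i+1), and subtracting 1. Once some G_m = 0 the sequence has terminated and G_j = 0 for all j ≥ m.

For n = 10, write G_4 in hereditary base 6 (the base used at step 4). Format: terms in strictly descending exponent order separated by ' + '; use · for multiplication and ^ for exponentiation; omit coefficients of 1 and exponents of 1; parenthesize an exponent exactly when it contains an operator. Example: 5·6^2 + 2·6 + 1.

base 2: 10 = 2^(2 + 1) + 2; at 3: 3^(3 + 1) + 3 = 84; next = 83
base 3: 83 = 3^(3 + 1) + 2; at 4: 4^(4 + 1) + 2 = 1026; next = 1025
base 4: 1025 = 4^(4 + 1) + 1; at 5: 5^(5 + 1) + 1 = 15626; next = 15625
base 5: 15625 = 5^(5 + 1); at 6: 6^(6 + 1) = 279936; next = 279935
base 6: 279935 = 5·6^6 + 5·6^5 + 5·6^4 + 5·6^3 + 5·6^2 + 5·6 + 5; at 7: 5·7^7 + 5·7^5 + 5·7^4 + 5·7^3 + 5·7^2 + 5·7 + 5 = 4215755; next = 4215754

5·6^6 + 5·6^5 + 5·6^4 + 5·6^3 + 5·6^2 + 5·6 + 5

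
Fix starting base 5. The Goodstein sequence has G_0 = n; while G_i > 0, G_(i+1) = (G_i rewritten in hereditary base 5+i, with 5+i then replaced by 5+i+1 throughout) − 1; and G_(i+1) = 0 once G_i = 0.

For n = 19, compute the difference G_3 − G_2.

(0) 19|_5 = 3·5 + 4 ↦ 3·6 + 4|_6 = 22 ⇒ 21
(1) 21|_6 = 3·6 + 3 ↦ 3·7 + 3|_7 = 24 ⇒ 23
(2) 23|_7 = 3·7 + 2 ↦ 3·8 + 2|_8 = 26 ⇒ 25

2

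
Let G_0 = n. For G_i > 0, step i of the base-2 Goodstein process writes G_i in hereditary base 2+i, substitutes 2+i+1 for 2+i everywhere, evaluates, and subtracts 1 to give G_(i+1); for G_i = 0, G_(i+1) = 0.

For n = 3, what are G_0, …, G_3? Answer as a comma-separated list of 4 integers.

G_0 = 3. HB_2(3) = 2 + 1. Bump = 4. G_1 = 3.
G_1 = 3. HB_3(3) = 3. Bump = 4. G_2 = 3.
G_2 = 3. HB_4(3) = 3. Bump = 3. G_3 = 2.

3, 3, 3, 2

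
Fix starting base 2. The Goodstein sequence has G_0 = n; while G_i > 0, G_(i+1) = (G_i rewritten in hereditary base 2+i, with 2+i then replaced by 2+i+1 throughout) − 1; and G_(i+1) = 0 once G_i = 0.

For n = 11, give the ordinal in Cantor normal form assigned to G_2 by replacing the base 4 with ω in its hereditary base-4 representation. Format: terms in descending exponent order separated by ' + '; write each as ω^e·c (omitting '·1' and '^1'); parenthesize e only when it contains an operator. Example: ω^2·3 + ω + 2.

i=0: 11 = 2^(2 + 1) + 2 + 1 (b=2); 2→3: 3^(3 + 1) + 3 + 1 = 85; 85−1 = 84
i=1: 84 = 3^(3 + 1) + 3 (b=3); 3→4: 4^(4 + 1) + 4 = 1028; 1028−1 = 1027
i=2: 1027 = 4^(4 + 1) + 3 (b=4); 4→5: 5^(5 + 1) + 3 = 15628; 15628−1 = 15627

ω^(ω + 1) + 3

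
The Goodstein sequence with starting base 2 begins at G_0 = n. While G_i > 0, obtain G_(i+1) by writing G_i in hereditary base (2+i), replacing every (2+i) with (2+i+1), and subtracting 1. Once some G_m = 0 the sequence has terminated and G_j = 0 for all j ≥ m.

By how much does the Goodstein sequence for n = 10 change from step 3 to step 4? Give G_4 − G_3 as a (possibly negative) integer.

[0] 10 ≡ 2^(2 + 1) + 2 (base 2). Lift 3: 84. −1: 83.
[1] 83 ≡ 3^(3 + 1) + 2 (base 3). Lift 4: 1026. −1: 1025.
[2] 1025 ≡ 4^(4 + 1) + 1 (base 4). Lift 5: 15626. −1: 15625.
[3] 15625 ≡ 5^(5 + 1) (base 5). Lift 6: 279936. −1: 279935.

264310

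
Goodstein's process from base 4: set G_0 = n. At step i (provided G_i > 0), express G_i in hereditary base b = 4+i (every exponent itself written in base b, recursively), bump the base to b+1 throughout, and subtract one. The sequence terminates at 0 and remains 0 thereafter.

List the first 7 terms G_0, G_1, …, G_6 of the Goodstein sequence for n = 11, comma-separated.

G_0=11  [base 4] 2·4 + 3  →[4↦5]→  2·5 + 3 = 13  −1 ⇒ G_1=12
G_1=12  [base 5] 2·5 + 2  →[5↦6]→  2·6 + 2 = 14  −1 ⇒ G_2=13
G_2=13  [base 6] 2·6 + 1  →[6↦7]→  2·7 + 1 = 15  −1 ⇒ G_3=14
G_3=14  [base 7] 2·7  →[7↦8]→  2·8 = 16  −1 ⇒ G_4=15
G_4=15  [base 8] 8 + 7  →[8↦9]→  9 + 7 = 16  −1 ⇒ G_5=15
G_5=15  [base 9] 9 + 6  →[9↦10]→  10 + 6 = 16  −1 ⇒ G_6=15

11, 12, 13, 14, 15, 15, 15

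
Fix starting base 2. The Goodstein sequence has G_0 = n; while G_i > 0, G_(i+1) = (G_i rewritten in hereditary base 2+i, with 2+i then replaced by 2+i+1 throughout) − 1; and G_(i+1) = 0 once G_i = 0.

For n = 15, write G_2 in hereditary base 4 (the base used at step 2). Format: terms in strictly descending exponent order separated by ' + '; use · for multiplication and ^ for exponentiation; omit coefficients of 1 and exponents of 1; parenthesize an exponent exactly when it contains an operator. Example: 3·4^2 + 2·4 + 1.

[0] 15 ≡ 2^(2 + 1) + 2^2 + 2 + 1 (base 2). Lift 3: 112. −1: 111.
[1] 111 ≡ 3^(3 + 1) + 3^3 + 3 (base 3). Lift 4: 1284. −1: 1283.
[2] 1283 ≡ 4^(4 + 1) + 4^4 + 3 (base 4). Lift 5: 18753. −1: 18752.

4^(4 + 1) + 4^4 + 3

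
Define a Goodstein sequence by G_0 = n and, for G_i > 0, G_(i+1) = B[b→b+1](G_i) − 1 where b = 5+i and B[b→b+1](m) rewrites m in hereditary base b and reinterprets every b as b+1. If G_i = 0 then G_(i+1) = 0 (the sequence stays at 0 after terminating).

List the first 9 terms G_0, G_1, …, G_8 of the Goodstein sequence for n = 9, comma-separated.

[0] 9 ≡ 5 + 4 (base 5). Lift 6: 10. −1: 9.
[1] 9 ≡ 6 + 3 (base 6). Lift 7: 10. −1: 9.
[2] 9 ≡ 7 + 2 (base 7). Lift 8: 10. −1: 9.
[3] 9 ≡ 8 + 1 (base 8). Lift 9: 10. −1: 9.
[4] 9 ≡ 9 (base 9). Lift 10: 10. −1: 9.
[5] 9 ≡ 9 (base 10). Lift 11: 9. −1: 8.
[6] 8 ≡ 8 (base 11). Lift 12: 8. −1: 7.
[7] 7 ≡ 7 (base 12). Lift 13: 7. −1: 6.

9, 9, 9, 9, 9, 9, 8, 7, 6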